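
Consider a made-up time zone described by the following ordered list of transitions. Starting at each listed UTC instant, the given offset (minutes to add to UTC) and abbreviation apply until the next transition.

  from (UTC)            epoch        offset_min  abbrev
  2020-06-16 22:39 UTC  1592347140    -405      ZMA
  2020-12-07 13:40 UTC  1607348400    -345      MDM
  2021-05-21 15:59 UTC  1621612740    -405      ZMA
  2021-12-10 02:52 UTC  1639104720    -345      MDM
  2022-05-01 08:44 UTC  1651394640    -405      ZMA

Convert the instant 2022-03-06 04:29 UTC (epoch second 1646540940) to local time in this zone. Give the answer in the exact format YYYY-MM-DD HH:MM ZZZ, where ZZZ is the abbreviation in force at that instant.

2022-03-05 22:44 MDM

Query: 2022-03-06 04:29 UTC
Rule 4/5 (MDM, -05:45): 2021-12-10 02:52 UTC ≤ query < 2022-05-01 08:44 UTC
4·60 + 29 - 345 = -76 min
-76 = -1·1440 + 1364; 1364 = 22·60 + 44 → 22:44, 2022-03-06 - 1 day = 2022-03-05
→ 2022-03-05 22:44 MDM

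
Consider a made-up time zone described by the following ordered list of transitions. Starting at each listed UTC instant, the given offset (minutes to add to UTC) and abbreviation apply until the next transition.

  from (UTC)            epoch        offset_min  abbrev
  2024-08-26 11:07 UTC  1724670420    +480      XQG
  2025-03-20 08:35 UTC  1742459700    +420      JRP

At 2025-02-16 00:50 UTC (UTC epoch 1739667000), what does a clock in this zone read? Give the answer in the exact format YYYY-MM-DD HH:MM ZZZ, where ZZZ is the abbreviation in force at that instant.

2025-02-16 08:50 XQG

Query: 2025-02-16 00:50 UTC
Rule 1/2 (XQG, +08:00): 2024-08-26 11:07 UTC ≤ query < 2025-03-20 08:35 UTC
0·60 + 50 + 480 = 530 min
530 = 0·1440 + 530; 530 = 8·60 + 50 → 08:50, same day
→ 2025-02-16 08:50 XQG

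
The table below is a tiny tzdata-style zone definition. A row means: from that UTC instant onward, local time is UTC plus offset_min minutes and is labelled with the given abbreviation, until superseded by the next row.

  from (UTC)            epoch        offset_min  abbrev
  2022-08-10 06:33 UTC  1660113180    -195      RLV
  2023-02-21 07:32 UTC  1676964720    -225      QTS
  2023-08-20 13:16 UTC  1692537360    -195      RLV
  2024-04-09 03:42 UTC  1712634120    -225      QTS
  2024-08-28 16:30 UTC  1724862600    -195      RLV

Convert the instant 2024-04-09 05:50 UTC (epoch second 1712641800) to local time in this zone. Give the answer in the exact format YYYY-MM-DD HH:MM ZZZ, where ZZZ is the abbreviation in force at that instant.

2024-04-09 02:05 QTS

Query: 2024-04-09 05:50 UTC
Rule 4/5 (QTS, -03:45): 2024-04-09 03:42 UTC ≤ query < 2024-08-28 16:30 UTC
5·60 + 50 - 225 = 125 min
125 = 0·1440 + 125; 125 = 2·60 + 5 → 02:05, same day
→ 2024-04-09 02:05 QTS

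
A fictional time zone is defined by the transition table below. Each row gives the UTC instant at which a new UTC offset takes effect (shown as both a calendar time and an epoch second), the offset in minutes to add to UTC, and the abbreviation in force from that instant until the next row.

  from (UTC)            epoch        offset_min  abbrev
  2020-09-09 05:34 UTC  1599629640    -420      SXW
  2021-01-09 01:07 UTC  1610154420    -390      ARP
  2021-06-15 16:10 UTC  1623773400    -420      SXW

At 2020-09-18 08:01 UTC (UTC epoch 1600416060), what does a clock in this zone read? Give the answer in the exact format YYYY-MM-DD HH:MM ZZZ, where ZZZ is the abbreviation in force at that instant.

Query: 2020-09-18 08:01 UTC
Rule 1/3 (SXW, -07:00): 2020-09-09 05:34 UTC ≤ query < 2021-01-09 01:07 UTC
8·60 + 1 - 420 = 61 min
61 = 0·1440 + 61; 61 = 1·60 + 1 → 01:01, same day
→ 2020-09-18 01:01 SXW

2020-09-18 01:01 SXW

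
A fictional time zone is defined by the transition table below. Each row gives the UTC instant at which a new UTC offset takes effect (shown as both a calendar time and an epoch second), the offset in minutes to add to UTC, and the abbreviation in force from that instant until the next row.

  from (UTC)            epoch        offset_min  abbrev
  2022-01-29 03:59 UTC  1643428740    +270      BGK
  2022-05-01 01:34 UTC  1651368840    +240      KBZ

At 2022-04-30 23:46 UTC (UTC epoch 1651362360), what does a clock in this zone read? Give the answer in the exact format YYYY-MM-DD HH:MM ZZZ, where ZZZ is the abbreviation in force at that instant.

Query: 2022-04-30 23:46 UTC
Rule 1/2 (BGK, +04:30): 2022-01-29 03:59 UTC ≤ query < 2022-05-01 01:34 UTC
23·60 + 46 + 270 = 1696 min
1696 = 1·1440 + 256; 256 = 4·60 + 16 → 04:16, 2022-04-30 + 1 day = 2022-05-01
→ 2022-05-01 04:16 BGK

2022-05-01 04:16 BGK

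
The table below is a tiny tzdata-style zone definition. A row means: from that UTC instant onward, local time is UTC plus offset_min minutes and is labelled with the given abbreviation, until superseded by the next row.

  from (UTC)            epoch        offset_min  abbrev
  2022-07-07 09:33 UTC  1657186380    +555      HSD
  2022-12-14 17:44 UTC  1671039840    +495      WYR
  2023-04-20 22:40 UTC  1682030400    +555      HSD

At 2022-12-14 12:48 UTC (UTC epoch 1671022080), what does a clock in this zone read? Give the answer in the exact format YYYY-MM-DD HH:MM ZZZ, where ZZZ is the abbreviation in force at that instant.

2022-12-14 22:03 HSD

Query: 2022-12-14 12:48 UTC
Rule 1/3 (HSD, +09:15): 2022-07-07 09:33 UTC ≤ query < 2022-12-14 17:44 UTC
12·60 + 48 + 555 = 1323 min
1323 = 0·1440 + 1323; 1323 = 22·60 + 3 → 22:03, same day
→ 2022-12-14 22:03 HSD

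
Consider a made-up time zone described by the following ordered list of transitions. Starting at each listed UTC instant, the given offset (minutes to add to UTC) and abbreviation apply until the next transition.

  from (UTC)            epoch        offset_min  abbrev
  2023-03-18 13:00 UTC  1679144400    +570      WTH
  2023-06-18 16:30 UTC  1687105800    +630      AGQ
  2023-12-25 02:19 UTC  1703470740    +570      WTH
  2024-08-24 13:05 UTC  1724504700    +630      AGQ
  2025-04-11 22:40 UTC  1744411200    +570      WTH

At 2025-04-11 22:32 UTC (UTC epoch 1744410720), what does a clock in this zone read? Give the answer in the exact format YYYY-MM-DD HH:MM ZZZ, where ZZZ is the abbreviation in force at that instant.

2025-04-12 09:02 AGQ

Query: 2025-04-11 22:32 UTC
Rule 4/5 (AGQ, +10:30): 2024-08-24 13:05 UTC ≤ query < 2025-04-11 22:40 UTC
22·60 + 32 + 630 = 1982 min
1982 = 1·1440 + 542; 542 = 9·60 + 2 → 09:02, 2025-04-11 + 1 day = 2025-04-12
→ 2025-04-12 09:02 AGQ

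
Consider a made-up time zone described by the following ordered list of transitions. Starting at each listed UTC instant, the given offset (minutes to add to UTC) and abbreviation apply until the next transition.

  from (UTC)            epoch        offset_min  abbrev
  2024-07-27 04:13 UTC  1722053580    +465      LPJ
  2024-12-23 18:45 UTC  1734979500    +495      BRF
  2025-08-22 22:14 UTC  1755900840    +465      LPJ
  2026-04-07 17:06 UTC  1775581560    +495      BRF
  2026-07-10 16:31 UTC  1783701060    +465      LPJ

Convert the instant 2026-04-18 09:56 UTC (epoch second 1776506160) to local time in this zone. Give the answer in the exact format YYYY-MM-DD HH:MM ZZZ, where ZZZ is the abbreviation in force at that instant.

Query: 2026-04-18 09:56 UTC
Rule 4/5 (BRF, +08:15): 2026-04-07 17:06 UTC ≤ query < 2026-07-10 16:31 UTC
9·60 + 56 + 495 = 1091 min
1091 = 0·1440 + 1091; 1091 = 18·60 + 11 → 18:11, same day
→ 2026-04-18 18:11 BRF

2026-04-18 18:11 BRF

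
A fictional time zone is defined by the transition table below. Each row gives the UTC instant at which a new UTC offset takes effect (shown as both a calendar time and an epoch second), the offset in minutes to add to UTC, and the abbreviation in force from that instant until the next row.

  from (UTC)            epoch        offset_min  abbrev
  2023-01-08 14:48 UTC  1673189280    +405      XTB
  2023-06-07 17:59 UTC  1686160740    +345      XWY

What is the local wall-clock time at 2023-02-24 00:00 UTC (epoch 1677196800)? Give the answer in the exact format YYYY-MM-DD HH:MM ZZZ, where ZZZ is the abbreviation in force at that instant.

Query: 2023-02-24 00:00 UTC
Rule 1/2 (XTB, +06:45): 2023-01-08 14:48 UTC ≤ query < 2023-06-07 17:59 UTC
0·60 + 0 + 405 = 405 min
405 = 0·1440 + 405; 405 = 6·60 + 45 → 06:45, same day
→ 2023-02-24 06:45 XTB

2023-02-24 06:45 XTB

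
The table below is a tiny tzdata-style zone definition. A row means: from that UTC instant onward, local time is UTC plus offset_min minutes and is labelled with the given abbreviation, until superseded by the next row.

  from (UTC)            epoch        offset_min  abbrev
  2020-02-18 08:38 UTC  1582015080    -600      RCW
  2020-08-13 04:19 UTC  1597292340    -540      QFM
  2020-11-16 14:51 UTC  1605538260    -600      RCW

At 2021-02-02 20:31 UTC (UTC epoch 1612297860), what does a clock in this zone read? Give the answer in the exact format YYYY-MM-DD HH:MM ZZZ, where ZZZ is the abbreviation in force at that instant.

2021-02-02 10:31 RCW

Query: 2021-02-02 20:31 UTC
Rule 3/3 (RCW, -10:00): 2020-11-16 14:51 UTC ≤ query < +∞
20·60 + 31 - 600 = 631 min
631 = 0·1440 + 631; 631 = 10·60 + 31 → 10:31, same day
→ 2021-02-02 10:31 RCW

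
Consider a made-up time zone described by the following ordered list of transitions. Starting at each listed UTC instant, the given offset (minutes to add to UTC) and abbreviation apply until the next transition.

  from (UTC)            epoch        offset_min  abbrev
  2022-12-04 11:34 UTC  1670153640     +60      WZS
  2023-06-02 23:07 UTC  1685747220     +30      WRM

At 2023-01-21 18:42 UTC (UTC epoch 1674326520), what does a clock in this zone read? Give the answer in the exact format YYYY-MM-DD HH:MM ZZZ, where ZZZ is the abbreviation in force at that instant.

Query: 2023-01-21 18:42 UTC
Rule 1/2 (WZS, +01:00): 2022-12-04 11:34 UTC ≤ query < 2023-06-02 23:07 UTC
18·60 + 42 + 60 = 1182 min
1182 = 0·1440 + 1182; 1182 = 19·60 + 42 → 19:42, same day
→ 2023-01-21 19:42 WZS

2023-01-21 19:42 WZS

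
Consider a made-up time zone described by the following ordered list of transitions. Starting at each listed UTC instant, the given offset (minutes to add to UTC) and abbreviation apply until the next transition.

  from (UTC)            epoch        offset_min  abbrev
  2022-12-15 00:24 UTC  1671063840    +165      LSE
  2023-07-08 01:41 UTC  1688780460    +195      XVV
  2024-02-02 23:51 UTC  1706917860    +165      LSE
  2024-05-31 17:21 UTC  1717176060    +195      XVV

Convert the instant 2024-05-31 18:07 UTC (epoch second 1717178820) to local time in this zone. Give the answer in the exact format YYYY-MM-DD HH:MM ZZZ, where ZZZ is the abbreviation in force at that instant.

Query: 2024-05-31 18:07 UTC
Rule 4/4 (XVV, +03:15): 2024-05-31 17:21 UTC ≤ query < +∞
18·60 + 7 + 195 = 1282 min
1282 = 0·1440 + 1282; 1282 = 21·60 + 22 → 21:22, same day
→ 2024-05-31 21:22 XVV

2024-05-31 21:22 XVV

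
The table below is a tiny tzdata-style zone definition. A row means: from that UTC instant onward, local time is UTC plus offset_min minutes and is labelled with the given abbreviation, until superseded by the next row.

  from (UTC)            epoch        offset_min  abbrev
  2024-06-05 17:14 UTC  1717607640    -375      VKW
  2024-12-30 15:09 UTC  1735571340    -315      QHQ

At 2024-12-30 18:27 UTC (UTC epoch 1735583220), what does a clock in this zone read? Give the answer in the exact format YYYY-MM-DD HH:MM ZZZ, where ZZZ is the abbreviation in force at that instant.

Query: 2024-12-30 18:27 UTC
Rule 2/2 (QHQ, -05:15): 2024-12-30 15:09 UTC ≤ query < +∞
18·60 + 27 - 315 = 792 min
792 = 0·1440 + 792; 792 = 13·60 + 12 → 13:12, same day
→ 2024-12-30 13:12 QHQ

2024-12-30 13:12 QHQ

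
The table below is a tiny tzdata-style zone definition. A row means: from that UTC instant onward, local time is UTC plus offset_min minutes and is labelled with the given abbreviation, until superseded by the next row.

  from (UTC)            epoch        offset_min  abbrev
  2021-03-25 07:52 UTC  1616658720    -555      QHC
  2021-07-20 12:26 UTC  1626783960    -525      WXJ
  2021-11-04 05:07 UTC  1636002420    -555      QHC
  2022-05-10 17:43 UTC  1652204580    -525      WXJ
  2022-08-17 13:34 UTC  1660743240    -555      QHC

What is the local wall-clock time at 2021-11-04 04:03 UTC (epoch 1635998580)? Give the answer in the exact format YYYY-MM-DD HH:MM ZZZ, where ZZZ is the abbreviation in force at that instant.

Query: 2021-11-04 04:03 UTC
Rule 2/5 (WXJ, -08:45): 2021-07-20 12:26 UTC ≤ query < 2021-11-04 05:07 UTC
4·60 + 3 - 525 = -282 min
-282 = -1·1440 + 1158; 1158 = 19·60 + 18 → 19:18, 2021-11-04 - 1 day = 2021-11-03
→ 2021-11-03 19:18 WXJ

2021-11-03 19:18 WXJ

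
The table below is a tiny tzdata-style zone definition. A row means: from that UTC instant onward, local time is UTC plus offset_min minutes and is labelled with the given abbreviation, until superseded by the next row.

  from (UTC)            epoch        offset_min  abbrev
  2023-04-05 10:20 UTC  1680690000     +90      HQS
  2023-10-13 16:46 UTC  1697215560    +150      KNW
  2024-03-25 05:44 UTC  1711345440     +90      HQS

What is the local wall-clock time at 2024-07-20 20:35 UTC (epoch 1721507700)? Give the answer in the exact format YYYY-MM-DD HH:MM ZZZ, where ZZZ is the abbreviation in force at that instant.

Query: 2024-07-20 20:35 UTC
Rule 3/3 (HQS, +01:30): 2024-03-25 05:44 UTC ≤ query < +∞
20·60 + 35 + 90 = 1325 min
1325 = 0·1440 + 1325; 1325 = 22·60 + 5 → 22:05, same day
→ 2024-07-20 22:05 HQS

2024-07-20 22:05 HQS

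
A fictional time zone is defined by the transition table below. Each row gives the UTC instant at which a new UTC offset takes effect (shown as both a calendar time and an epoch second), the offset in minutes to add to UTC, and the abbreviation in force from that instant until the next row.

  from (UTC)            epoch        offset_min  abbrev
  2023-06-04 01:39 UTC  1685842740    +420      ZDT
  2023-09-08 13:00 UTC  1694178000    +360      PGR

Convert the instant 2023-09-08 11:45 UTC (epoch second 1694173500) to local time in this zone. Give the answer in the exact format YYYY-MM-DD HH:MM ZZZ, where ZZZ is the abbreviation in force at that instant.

2023-09-08 18:45 ZDT

Query: 2023-09-08 11:45 UTC
Rule 1/2 (ZDT, +07:00): 2023-06-04 01:39 UTC ≤ query < 2023-09-08 13:00 UTC
11·60 + 45 + 420 = 1125 min
1125 = 0·1440 + 1125; 1125 = 18·60 + 45 → 18:45, same day
→ 2023-09-08 18:45 ZDT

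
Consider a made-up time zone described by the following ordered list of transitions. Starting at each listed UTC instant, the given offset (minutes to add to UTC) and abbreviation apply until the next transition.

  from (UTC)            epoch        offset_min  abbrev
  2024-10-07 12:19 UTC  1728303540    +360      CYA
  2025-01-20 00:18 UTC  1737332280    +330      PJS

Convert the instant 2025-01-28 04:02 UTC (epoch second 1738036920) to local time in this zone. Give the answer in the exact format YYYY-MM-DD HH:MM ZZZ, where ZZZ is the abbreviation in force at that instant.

Query: 2025-01-28 04:02 UTC
Rule 2/2 (PJS, +05:30): 2025-01-20 00:18 UTC ≤ query < +∞
4·60 + 2 + 330 = 572 min
572 = 0·1440 + 572; 572 = 9·60 + 32 → 09:32, same day
→ 2025-01-28 09:32 PJS

2025-01-28 09:32 PJS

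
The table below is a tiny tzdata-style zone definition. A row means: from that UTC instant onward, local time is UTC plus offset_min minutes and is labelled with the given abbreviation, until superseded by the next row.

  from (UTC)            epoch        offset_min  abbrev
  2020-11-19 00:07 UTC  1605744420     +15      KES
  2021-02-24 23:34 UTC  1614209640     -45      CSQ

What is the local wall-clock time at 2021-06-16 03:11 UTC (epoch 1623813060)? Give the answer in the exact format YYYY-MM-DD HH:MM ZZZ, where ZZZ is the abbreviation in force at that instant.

Query: 2021-06-16 03:11 UTC
Rule 2/2 (CSQ, -00:45): 2021-02-24 23:34 UTC ≤ query < +∞
3·60 + 11 - 45 = 146 min
146 = 0·1440 + 146; 146 = 2·60 + 26 → 02:26, same day
→ 2021-06-16 02:26 CSQ

2021-06-16 02:26 CSQ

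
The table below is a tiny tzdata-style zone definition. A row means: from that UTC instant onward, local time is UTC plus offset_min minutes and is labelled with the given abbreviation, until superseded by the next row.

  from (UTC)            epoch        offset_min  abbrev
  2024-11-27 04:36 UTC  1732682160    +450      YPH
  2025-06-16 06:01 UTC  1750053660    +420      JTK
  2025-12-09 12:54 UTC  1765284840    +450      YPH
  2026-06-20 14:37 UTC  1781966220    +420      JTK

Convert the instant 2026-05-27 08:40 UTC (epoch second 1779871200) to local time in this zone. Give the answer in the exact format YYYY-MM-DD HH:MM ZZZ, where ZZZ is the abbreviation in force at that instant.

2026-05-27 16:10 YPH

Query: 2026-05-27 08:40 UTC
Rule 3/4 (YPH, +07:30): 2025-12-09 12:54 UTC ≤ query < 2026-06-20 14:37 UTC
8·60 + 40 + 450 = 970 min
970 = 0·1440 + 970; 970 = 16·60 + 10 → 16:10, same day
→ 2026-05-27 16:10 YPH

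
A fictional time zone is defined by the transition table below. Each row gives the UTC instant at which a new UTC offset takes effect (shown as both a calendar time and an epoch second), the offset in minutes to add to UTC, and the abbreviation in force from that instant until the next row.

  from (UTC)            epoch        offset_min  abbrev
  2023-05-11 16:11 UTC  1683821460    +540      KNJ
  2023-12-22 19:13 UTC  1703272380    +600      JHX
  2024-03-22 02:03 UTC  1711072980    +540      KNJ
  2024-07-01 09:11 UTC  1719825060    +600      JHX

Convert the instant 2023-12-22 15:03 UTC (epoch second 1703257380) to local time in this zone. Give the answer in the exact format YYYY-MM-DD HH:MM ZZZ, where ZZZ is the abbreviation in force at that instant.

2023-12-23 00:03 KNJ

Query: 2023-12-22 15:03 UTC
Rule 1/4 (KNJ, +09:00): 2023-05-11 16:11 UTC ≤ query < 2023-12-22 19:13 UTC
15·60 + 3 + 540 = 1443 min
1443 = 1·1440 + 3; 3 = 0·60 + 3 → 00:03, 2023-12-22 + 1 day = 2023-12-23
→ 2023-12-23 00:03 KNJ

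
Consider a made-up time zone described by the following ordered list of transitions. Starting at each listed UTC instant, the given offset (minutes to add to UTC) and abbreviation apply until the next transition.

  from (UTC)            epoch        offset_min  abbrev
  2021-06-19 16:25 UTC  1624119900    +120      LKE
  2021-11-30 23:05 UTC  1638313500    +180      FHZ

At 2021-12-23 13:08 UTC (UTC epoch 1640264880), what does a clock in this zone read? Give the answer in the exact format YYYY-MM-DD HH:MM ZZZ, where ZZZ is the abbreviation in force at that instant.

2021-12-23 16:08 FHZ

Query: 2021-12-23 13:08 UTC
Rule 2/2 (FHZ, +03:00): 2021-11-30 23:05 UTC ≤ query < +∞
13·60 + 8 + 180 = 968 min
968 = 0·1440 + 968; 968 = 16·60 + 8 → 16:08, same day
→ 2021-12-23 16:08 FHZ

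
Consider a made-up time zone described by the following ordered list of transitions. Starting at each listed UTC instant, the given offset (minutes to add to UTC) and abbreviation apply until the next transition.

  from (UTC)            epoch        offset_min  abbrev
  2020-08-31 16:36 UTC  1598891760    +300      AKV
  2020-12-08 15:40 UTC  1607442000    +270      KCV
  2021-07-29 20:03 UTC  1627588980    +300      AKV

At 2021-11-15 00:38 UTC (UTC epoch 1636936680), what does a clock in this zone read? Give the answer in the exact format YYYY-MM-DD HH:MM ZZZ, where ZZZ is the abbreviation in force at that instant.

Query: 2021-11-15 00:38 UTC
Rule 3/3 (AKV, +05:00): 2021-07-29 20:03 UTC ≤ query < +∞
0·60 + 38 + 300 = 338 min
338 = 0·1440 + 338; 338 = 5·60 + 38 → 05:38, same day
→ 2021-11-15 05:38 AKV

2021-11-15 05:38 AKV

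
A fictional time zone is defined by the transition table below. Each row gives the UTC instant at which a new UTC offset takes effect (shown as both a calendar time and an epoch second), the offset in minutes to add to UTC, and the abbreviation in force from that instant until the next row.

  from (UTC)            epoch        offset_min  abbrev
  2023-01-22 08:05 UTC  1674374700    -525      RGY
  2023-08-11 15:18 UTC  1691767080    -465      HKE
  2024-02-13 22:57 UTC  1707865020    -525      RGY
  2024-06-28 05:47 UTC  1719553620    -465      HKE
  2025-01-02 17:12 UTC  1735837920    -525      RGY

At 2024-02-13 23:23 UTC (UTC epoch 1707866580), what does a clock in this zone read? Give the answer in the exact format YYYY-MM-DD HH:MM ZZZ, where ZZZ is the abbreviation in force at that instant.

Query: 2024-02-13 23:23 UTC
Rule 3/5 (RGY, -08:45): 2024-02-13 22:57 UTC ≤ query < 2024-06-28 05:47 UTC
23·60 + 23 - 525 = 878 min
878 = 0·1440 + 878; 878 = 14·60 + 38 → 14:38, same day
→ 2024-02-13 14:38 RGY

2024-02-13 14:38 RGY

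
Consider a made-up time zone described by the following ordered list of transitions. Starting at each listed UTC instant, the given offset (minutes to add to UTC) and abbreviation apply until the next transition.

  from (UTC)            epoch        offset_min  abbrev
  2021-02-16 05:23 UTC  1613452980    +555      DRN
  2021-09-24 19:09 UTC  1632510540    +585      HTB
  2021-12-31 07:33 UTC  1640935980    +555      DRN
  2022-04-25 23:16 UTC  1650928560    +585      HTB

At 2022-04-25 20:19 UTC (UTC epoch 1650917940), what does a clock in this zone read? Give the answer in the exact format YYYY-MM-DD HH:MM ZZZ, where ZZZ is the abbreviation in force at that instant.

2022-04-26 05:34 DRN

Query: 2022-04-25 20:19 UTC
Rule 3/4 (DRN, +09:15): 2021-12-31 07:33 UTC ≤ query < 2022-04-25 23:16 UTC
20·60 + 19 + 555 = 1774 min
1774 = 1·1440 + 334; 334 = 5·60 + 34 → 05:34, 2022-04-25 + 1 day = 2022-04-26
→ 2022-04-26 05:34 DRN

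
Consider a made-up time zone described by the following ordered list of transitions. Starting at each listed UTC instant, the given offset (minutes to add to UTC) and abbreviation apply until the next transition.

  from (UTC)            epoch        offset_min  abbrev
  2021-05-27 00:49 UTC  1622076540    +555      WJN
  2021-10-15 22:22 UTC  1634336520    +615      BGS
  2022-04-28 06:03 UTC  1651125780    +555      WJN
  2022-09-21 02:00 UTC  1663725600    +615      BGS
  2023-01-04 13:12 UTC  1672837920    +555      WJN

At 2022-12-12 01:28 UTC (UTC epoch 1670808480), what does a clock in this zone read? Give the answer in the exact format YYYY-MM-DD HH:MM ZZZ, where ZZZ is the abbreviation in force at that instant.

2022-12-12 11:43 BGS

Query: 2022-12-12 01:28 UTC
Rule 4/5 (BGS, +10:15): 2022-09-21 02:00 UTC ≤ query < 2023-01-04 13:12 UTC
1·60 + 28 + 615 = 703 min
703 = 0·1440 + 703; 703 = 11·60 + 43 → 11:43, same day
→ 2022-12-12 11:43 BGS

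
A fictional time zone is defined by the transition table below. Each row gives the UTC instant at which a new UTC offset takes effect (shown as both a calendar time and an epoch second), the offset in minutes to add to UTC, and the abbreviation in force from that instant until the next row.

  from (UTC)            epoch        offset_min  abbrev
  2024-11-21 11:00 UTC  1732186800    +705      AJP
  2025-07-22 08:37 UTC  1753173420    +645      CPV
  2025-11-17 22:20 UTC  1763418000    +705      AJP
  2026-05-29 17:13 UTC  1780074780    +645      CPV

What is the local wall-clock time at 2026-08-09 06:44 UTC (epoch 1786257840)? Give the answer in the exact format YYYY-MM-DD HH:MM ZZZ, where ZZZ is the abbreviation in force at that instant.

Query: 2026-08-09 06:44 UTC
Rule 4/4 (CPV, +10:45): 2026-05-29 17:13 UTC ≤ query < +∞
6·60 + 44 + 645 = 1049 min
1049 = 0·1440 + 1049; 1049 = 17·60 + 29 → 17:29, same day
→ 2026-08-09 17:29 CPV

2026-08-09 17:29 CPV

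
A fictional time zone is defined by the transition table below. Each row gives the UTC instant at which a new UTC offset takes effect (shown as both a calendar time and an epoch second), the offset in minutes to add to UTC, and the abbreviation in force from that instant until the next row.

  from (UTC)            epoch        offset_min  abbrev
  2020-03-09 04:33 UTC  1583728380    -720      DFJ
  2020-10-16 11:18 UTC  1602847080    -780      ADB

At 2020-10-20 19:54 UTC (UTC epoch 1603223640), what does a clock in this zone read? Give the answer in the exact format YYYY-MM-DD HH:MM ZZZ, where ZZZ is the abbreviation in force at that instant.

2020-10-20 06:54 ADB

Query: 2020-10-20 19:54 UTC
Rule 2/2 (ADB, -13:00): 2020-10-16 11:18 UTC ≤ query < +∞
19·60 + 54 - 780 = 414 min
414 = 0·1440 + 414; 414 = 6·60 + 54 → 06:54, same day
→ 2020-10-20 06:54 ADB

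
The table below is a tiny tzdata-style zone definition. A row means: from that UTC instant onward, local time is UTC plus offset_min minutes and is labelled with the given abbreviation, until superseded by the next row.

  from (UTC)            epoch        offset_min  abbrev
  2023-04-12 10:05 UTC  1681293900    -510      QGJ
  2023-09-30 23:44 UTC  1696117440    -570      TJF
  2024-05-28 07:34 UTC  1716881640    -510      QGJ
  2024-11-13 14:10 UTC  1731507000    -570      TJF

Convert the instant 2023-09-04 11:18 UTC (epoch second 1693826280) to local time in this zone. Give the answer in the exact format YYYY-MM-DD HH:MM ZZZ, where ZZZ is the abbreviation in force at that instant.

2023-09-04 02:48 QGJ

Query: 2023-09-04 11:18 UTC
Rule 1/4 (QGJ, -08:30): 2023-04-12 10:05 UTC ≤ query < 2023-09-30 23:44 UTC
11·60 + 18 - 510 = 168 min
168 = 0·1440 + 168; 168 = 2·60 + 48 → 02:48, same day
→ 2023-09-04 02:48 QGJ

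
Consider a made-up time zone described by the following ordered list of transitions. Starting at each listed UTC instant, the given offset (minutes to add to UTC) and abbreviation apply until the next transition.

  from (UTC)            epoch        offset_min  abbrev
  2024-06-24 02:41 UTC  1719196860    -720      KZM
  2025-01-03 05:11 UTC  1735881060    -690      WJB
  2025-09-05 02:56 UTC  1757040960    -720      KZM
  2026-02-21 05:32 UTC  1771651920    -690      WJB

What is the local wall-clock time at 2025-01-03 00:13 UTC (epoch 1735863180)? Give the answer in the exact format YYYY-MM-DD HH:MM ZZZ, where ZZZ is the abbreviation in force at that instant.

Query: 2025-01-03 00:13 UTC
Rule 1/4 (KZM, -12:00): 2024-06-24 02:41 UTC ≤ query < 2025-01-03 05:11 UTC
0·60 + 13 - 720 = -707 min
-707 = -1·1440 + 733; 733 = 12·60 + 13 → 12:13, 2025-01-03 - 1 day = 2025-01-02
→ 2025-01-02 12:13 KZM

2025-01-02 12:13 KZM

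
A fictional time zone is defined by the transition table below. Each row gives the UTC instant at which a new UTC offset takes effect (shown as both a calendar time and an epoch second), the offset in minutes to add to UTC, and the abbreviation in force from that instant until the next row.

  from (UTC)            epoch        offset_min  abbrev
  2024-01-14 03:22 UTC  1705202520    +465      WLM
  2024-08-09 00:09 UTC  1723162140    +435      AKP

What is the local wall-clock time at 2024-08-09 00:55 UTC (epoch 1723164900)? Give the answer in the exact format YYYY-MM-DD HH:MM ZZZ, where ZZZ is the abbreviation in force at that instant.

Query: 2024-08-09 00:55 UTC
Rule 2/2 (AKP, +07:15): 2024-08-09 00:09 UTC ≤ query < +∞
0·60 + 55 + 435 = 490 min
490 = 0·1440 + 490; 490 = 8·60 + 10 → 08:10, same day
→ 2024-08-09 08:10 AKP

2024-08-09 08:10 AKP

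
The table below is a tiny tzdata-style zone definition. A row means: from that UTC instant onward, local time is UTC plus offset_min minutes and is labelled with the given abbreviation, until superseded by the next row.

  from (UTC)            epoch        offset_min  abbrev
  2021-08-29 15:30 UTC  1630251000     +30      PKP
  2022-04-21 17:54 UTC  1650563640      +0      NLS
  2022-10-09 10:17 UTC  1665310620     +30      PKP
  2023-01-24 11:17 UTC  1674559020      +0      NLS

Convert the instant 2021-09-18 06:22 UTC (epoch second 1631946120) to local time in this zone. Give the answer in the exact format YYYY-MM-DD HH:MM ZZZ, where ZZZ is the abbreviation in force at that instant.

Query: 2021-09-18 06:22 UTC
Rule 1/4 (PKP, +00:30): 2021-08-29 15:30 UTC ≤ query < 2022-04-21 17:54 UTC
6·60 + 22 + 30 = 412 min
412 = 0·1440 + 412; 412 = 6·60 + 52 → 06:52, same day
→ 2021-09-18 06:52 PKP

2021-09-18 06:52 PKP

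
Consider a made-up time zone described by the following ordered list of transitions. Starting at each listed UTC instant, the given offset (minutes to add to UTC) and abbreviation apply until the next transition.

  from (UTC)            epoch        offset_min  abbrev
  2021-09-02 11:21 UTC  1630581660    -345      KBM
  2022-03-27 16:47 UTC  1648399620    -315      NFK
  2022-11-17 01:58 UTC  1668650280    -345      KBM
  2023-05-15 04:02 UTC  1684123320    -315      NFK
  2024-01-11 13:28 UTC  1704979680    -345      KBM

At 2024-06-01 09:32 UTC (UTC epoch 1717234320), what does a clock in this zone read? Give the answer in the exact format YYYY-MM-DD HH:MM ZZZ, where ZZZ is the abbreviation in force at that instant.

2024-06-01 03:47 KBM

Query: 2024-06-01 09:32 UTC
Rule 5/5 (KBM, -05:45): 2024-01-11 13:28 UTC ≤ query < +∞
9·60 + 32 - 345 = 227 min
227 = 0·1440 + 227; 227 = 3·60 + 47 → 03:47, same day
→ 2024-06-01 03:47 KBM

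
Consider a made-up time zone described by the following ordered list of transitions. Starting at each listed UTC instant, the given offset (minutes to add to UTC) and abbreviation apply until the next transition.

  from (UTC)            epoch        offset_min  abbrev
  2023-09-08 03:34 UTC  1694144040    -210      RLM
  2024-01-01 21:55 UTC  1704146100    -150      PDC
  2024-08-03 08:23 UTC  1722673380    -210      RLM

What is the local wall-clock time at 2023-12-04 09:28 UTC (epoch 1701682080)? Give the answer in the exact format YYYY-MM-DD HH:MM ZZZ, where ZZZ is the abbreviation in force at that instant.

2023-12-04 05:58 RLM

Query: 2023-12-04 09:28 UTC
Rule 1/3 (RLM, -03:30): 2023-09-08 03:34 UTC ≤ query < 2024-01-01 21:55 UTC
9·60 + 28 - 210 = 358 min
358 = 0·1440 + 358; 358 = 5·60 + 58 → 05:58, same day
→ 2023-12-04 05:58 RLM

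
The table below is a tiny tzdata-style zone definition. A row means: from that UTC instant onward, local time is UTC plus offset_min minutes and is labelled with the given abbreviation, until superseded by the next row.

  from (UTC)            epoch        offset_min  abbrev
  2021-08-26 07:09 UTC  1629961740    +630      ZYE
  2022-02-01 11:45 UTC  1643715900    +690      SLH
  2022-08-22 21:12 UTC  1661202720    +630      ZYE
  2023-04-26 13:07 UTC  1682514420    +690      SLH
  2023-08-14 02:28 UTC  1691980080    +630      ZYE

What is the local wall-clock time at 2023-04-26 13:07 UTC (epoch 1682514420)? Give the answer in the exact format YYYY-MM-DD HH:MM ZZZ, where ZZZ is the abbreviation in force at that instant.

Query: 2023-04-26 13:07 UTC
Rule 4/5 (SLH, +11:30): 2023-04-26 13:07 UTC ≤ query < 2023-08-14 02:28 UTC
13·60 + 7 + 690 = 1477 min
1477 = 1·1440 + 37; 37 = 0·60 + 37 → 00:37, 2023-04-26 + 1 day = 2023-04-27
→ 2023-04-27 00:37 SLH

2023-04-27 00:37 SLH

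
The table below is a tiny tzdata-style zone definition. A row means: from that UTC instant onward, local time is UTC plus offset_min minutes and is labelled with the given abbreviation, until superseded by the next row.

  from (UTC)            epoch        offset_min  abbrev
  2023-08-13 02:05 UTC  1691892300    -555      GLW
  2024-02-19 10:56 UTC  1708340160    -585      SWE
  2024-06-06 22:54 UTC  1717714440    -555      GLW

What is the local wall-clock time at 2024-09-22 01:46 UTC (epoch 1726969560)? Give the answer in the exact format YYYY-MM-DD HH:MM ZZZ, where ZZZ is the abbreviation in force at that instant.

Query: 2024-09-22 01:46 UTC
Rule 3/3 (GLW, -09:15): 2024-06-06 22:54 UTC ≤ query < +∞
1·60 + 46 - 555 = -449 min
-449 = -1·1440 + 991; 991 = 16·60 + 31 → 16:31, 2024-09-22 - 1 day = 2024-09-21
→ 2024-09-21 16:31 GLW

2024-09-21 16:31 GLW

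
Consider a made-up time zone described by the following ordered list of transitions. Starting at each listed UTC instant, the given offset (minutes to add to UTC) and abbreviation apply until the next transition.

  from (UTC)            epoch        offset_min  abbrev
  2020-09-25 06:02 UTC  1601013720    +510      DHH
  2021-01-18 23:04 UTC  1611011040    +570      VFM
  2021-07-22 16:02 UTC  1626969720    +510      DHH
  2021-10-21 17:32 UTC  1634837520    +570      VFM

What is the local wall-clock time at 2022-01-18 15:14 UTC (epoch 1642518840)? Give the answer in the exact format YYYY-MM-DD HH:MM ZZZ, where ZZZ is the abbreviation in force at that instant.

2022-01-19 00:44 VFM

Query: 2022-01-18 15:14 UTC
Rule 4/4 (VFM, +09:30): 2021-10-21 17:32 UTC ≤ query < +∞
15·60 + 14 + 570 = 1484 min
1484 = 1·1440 + 44; 44 = 0·60 + 44 → 00:44, 2022-01-18 + 1 day = 2022-01-19
→ 2022-01-19 00:44 VFM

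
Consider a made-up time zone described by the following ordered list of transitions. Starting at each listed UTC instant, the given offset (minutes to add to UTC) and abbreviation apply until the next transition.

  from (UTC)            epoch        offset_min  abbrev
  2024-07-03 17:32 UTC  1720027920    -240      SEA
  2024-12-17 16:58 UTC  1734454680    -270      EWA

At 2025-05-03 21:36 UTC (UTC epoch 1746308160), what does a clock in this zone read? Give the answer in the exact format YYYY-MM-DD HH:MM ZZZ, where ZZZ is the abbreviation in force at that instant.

2025-05-03 17:06 EWA

Query: 2025-05-03 21:36 UTC
Rule 2/2 (EWA, -04:30): 2024-12-17 16:58 UTC ≤ query < +∞
21·60 + 36 - 270 = 1026 min
1026 = 0·1440 + 1026; 1026 = 17·60 + 6 → 17:06, same day
→ 2025-05-03 17:06 EWA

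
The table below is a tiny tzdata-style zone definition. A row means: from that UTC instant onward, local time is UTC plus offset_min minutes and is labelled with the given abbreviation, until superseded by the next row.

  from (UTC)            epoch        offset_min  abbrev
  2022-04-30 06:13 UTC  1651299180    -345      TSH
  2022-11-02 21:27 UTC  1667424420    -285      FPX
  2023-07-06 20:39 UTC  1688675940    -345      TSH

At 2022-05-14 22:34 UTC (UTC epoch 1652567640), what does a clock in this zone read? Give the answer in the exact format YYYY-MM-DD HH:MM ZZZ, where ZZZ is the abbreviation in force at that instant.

2022-05-14 16:49 TSH

Query: 2022-05-14 22:34 UTC
Rule 1/3 (TSH, -05:45): 2022-04-30 06:13 UTC ≤ query < 2022-11-02 21:27 UTC
22·60 + 34 - 345 = 1009 min
1009 = 0·1440 + 1009; 1009 = 16·60 + 49 → 16:49, same day
→ 2022-05-14 16:49 TSH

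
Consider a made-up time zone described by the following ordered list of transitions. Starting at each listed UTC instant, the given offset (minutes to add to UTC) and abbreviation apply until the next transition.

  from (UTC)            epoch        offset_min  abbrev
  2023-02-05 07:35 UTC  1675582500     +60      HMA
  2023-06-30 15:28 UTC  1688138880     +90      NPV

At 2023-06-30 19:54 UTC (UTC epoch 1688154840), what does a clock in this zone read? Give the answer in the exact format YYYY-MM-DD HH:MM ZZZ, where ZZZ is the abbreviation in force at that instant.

Query: 2023-06-30 19:54 UTC
Rule 2/2 (NPV, +01:30): 2023-06-30 15:28 UTC ≤ query < +∞
19·60 + 54 + 90 = 1284 min
1284 = 0·1440 + 1284; 1284 = 21·60 + 24 → 21:24, same day
→ 2023-06-30 21:24 NPV

2023-06-30 21:24 NPV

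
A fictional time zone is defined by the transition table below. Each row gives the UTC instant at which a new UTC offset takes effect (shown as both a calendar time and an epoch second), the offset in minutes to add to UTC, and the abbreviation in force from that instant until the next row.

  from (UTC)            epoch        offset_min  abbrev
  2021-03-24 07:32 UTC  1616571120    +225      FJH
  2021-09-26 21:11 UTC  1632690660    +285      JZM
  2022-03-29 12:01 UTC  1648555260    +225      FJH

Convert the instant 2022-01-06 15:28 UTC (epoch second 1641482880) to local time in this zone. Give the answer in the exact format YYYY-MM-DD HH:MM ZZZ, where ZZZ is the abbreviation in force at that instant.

Query: 2022-01-06 15:28 UTC
Rule 2/3 (JZM, +04:45): 2021-09-26 21:11 UTC ≤ query < 2022-03-29 12:01 UTC
15·60 + 28 + 285 = 1213 min
1213 = 0·1440 + 1213; 1213 = 20·60 + 13 → 20:13, same day
→ 2022-01-06 20:13 JZM

2022-01-06 20:13 JZM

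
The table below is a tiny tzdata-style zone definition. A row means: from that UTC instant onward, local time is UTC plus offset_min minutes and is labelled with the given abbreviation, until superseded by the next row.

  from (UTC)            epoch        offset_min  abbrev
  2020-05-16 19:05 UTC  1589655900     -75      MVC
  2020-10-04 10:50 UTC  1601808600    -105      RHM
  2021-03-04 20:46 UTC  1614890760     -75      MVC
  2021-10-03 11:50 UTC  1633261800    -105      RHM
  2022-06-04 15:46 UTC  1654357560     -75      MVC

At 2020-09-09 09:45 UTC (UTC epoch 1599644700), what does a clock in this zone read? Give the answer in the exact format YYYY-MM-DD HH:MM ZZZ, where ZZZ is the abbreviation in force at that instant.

2020-09-09 08:30 MVC

Query: 2020-09-09 09:45 UTC
Rule 1/5 (MVC, -01:15): 2020-05-16 19:05 UTC ≤ query < 2020-10-04 10:50 UTC
9·60 + 45 - 75 = 510 min
510 = 0·1440 + 510; 510 = 8·60 + 30 → 08:30, same day
→ 2020-09-09 08:30 MVC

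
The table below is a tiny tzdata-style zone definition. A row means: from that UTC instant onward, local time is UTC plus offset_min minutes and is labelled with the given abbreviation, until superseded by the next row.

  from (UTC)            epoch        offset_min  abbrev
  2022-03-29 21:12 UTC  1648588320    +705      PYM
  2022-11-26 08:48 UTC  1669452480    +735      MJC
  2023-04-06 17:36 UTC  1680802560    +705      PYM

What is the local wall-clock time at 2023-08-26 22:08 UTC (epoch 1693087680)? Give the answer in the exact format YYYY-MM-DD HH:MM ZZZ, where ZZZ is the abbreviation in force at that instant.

2023-08-27 09:53 PYM

Query: 2023-08-26 22:08 UTC
Rule 3/3 (PYM, +11:45): 2023-04-06 17:36 UTC ≤ query < +∞
22·60 + 8 + 705 = 2033 min
2033 = 1·1440 + 593; 593 = 9·60 + 53 → 09:53, 2023-08-26 + 1 day = 2023-08-27
→ 2023-08-27 09:53 PYM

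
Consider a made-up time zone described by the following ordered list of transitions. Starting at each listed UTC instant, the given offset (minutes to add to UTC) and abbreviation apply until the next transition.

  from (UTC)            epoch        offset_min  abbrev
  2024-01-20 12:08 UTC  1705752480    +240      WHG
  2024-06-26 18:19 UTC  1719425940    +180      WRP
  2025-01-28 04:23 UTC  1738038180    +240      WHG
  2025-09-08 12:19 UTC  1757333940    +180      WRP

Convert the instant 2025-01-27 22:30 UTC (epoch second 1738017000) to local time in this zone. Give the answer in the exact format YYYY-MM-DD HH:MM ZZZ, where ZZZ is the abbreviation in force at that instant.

Query: 2025-01-27 22:30 UTC
Rule 2/4 (WRP, +03:00): 2024-06-26 18:19 UTC ≤ query < 2025-01-28 04:23 UTC
22·60 + 30 + 180 = 1530 min
1530 = 1·1440 + 90; 90 = 1·60 + 30 → 01:30, 2025-01-27 + 1 day = 2025-01-28
→ 2025-01-28 01:30 WRP

2025-01-28 01:30 WRP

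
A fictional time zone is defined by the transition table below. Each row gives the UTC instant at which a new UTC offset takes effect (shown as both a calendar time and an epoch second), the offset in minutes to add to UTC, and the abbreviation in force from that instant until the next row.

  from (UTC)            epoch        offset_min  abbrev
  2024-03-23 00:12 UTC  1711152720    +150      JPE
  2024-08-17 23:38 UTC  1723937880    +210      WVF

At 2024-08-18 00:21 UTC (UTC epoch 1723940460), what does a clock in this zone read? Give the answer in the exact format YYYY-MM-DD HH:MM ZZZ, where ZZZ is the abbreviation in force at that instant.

Query: 2024-08-18 00:21 UTC
Rule 2/2 (WVF, +03:30): 2024-08-17 23:38 UTC ≤ query < +∞
0·60 + 21 + 210 = 231 min
231 = 0·1440 + 231; 231 = 3·60 + 51 → 03:51, same day
→ 2024-08-18 03:51 WVF

2024-08-18 03:51 WVF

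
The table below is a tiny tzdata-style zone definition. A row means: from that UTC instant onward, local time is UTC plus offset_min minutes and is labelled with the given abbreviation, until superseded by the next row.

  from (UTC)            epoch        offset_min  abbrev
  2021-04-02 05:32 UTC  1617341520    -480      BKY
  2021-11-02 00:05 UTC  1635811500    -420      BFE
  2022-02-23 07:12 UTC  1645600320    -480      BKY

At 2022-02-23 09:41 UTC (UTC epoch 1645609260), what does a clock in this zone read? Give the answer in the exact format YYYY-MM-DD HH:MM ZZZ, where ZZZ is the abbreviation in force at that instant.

2022-02-23 01:41 BKY

Query: 2022-02-23 09:41 UTC
Rule 3/3 (BKY, -08:00): 2022-02-23 07:12 UTC ≤ query < +∞
9·60 + 41 - 480 = 101 min
101 = 0·1440 + 101; 101 = 1·60 + 41 → 01:41, same day
→ 2022-02-23 01:41 BKY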